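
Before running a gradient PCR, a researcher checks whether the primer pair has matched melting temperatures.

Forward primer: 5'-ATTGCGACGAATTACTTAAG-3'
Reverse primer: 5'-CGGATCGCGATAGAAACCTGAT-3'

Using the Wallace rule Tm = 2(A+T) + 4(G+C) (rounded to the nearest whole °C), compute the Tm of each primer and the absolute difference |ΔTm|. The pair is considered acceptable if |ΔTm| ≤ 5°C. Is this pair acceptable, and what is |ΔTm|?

|ΔTm| = 12°C; the pair is not acceptable.

Forward: A=7 T=6 G=4 C=3 → Tm = 2·13 + 4·7 = 54°C.
Reverse: A=7 T=4 G=6 C=5 → Tm = 2·11 + 4·11 = 66°C.
|ΔTm| = |54 − 66| = 12°C, > 5°C.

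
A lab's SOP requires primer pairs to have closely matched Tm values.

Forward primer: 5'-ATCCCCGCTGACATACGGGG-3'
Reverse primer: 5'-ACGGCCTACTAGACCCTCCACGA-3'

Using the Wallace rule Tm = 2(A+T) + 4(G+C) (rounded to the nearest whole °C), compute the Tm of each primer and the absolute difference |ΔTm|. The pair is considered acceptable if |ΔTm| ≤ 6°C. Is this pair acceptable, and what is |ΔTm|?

|ΔTm| = 8°C; the pair is not acceptable.

Forward: A=4 T=3 G=6 C=7 → Tm = 2·7 + 4·13 = 66°C.
Reverse: A=6 T=3 G=4 C=10 → Tm = 2·9 + 4·14 = 74°C.
|ΔTm| = |66 − 74| = 8°C, > 6°C.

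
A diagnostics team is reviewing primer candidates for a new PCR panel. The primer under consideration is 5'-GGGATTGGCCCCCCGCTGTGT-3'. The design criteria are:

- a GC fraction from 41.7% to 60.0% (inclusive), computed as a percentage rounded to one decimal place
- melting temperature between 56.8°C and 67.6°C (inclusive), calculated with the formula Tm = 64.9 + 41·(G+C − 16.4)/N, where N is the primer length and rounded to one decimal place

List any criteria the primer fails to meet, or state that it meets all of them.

Fails: GC content.

Base counts: A=1, T=5, G=8, C=7 (length 21).
GC content: GC 15/21 = 71.4%, outside 41.7–60.0% ✗
Tm: Tm = 64.9 + 41·(15 − 16.4)/21 = 62.2°C ✓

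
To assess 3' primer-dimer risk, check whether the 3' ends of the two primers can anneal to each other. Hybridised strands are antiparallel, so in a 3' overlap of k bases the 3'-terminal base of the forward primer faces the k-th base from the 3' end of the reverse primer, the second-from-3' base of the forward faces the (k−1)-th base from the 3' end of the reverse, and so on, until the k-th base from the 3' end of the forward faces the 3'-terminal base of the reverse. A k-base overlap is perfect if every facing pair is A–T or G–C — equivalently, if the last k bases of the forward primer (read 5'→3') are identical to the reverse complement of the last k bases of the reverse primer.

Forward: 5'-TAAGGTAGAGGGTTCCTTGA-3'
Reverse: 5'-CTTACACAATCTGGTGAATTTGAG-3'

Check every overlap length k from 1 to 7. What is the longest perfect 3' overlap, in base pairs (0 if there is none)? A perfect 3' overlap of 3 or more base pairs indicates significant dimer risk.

Longest perfect overlap: 0 complementary base pairs; below the dimer-risk threshold (threshold 3).

Last 7 bases (5'→3') — forward …TCCTTGA, reverse …ATTTGAG.
Reverse complement of the reverse primer's last 7 bases: CTCAAAT; its first k bases are the reverse complement of the reverse primer's last k bases, so a perfect k-base overlap needs the forward primer's last k bases to equal them.
Comparing (forward last k vs required): k=1: A vs C ✗; k=2: GA vs CT ✗; k=3: TGA vs CTC ✗; k=4: TTGA vs CTCA ✗; k=5: CTTGA vs CTCAA ✗; k=6: CCTTGA vs CTCAAA ✗; k=7: TCCTTGA vs CTCAAAT ✗.
No overlap length from 1 to 7 is perfect, so the longest perfect 3' overlap is 0.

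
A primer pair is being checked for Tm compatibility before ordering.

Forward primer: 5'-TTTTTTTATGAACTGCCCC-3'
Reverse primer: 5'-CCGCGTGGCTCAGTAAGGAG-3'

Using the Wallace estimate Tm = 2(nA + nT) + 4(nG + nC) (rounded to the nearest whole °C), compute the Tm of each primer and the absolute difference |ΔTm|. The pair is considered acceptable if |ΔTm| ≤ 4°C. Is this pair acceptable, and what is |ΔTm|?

Forward: A=3 T=9 G=2 C=5 → Tm = 2·12 + 4·7 = 52°C.
Reverse: A=4 T=3 G=8 C=5 → Tm = 2·7 + 4·13 = 66°C.
|ΔTm| = |52 − 66| = 14°C, > 4°C.

|ΔTm| = 14°C; the pair is not acceptable.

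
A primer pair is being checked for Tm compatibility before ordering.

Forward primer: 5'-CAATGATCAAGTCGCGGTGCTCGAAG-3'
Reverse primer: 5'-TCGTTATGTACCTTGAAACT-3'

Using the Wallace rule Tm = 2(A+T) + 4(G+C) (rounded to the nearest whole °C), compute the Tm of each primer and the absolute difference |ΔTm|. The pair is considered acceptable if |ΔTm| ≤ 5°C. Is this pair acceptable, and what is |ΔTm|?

Forward: A=7 T=5 G=8 C=6 → Tm = 2·12 + 4·14 = 80°C.
Reverse: A=5 T=8 G=3 C=4 → Tm = 2·13 + 4·7 = 54°C.
|ΔTm| = |80 − 54| = 26°C, > 5°C.

|ΔTm| = 26°C; the pair is not acceptable.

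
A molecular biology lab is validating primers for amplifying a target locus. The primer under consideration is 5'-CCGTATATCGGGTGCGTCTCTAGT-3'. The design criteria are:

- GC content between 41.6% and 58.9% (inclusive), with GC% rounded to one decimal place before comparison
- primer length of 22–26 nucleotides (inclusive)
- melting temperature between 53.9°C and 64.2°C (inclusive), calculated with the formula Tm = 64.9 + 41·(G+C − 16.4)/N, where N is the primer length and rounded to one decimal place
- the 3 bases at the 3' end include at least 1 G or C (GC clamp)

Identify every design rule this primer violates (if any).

Meets all criteria.

Base counts: A=3, T=8, G=7, C=6 (length 24).
GC content: GC 13/24 = 54.2% ✓
length: length 24 ✓
Tm: Tm = 64.9 + 41·(13 − 16.4)/24 = 59.1°C ✓
GC clamp: 3' end AGT has 1 G/C ✓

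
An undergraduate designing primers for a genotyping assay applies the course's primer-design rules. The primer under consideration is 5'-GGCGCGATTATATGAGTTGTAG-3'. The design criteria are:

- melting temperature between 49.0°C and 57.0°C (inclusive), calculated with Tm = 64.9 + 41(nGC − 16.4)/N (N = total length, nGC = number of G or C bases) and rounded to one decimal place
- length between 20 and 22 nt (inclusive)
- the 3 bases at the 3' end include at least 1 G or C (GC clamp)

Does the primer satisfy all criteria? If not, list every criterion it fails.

Meets all criteria.

Base counts: A=5, T=7, G=8, C=2 (length 22).
Tm: Tm = 64.9 + 41·(10 − 16.4)/22 = 53.0°C ✓
length: length 22 ✓
GC clamp: 3' end TAG has 1 G/C ✓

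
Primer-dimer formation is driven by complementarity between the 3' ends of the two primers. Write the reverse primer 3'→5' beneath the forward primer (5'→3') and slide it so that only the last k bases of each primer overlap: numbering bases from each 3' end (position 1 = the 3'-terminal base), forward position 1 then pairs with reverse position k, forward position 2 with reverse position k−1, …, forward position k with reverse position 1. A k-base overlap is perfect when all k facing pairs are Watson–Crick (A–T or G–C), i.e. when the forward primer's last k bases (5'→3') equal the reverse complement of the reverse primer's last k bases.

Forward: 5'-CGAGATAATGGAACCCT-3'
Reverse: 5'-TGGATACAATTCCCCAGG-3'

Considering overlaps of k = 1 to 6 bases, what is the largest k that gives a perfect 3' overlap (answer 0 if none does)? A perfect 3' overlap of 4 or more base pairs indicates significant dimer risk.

Longest perfect overlap: 3 complementary base pairs; below the dimer-risk threshold (threshold 4).

Last 6 bases (5'→3') — forward …AACCCT, reverse …CCCAGG.
Reverse complement of the reverse primer's last 6 bases: CCTGGG; its first k bases are the reverse complement of the reverse primer's last k bases, so a perfect k-base overlap needs the forward primer's last k bases to equal them.
Comparing (forward last k vs required): k=1: T vs C ✗; k=2: CT vs CC ✗; k=3: CCT vs CCT ✓; k=4: CCCT vs CCTG ✗; k=5: ACCCT vs CCTGG ✗; k=6: AACCCT vs CCTGGG ✗.
Only k = 3 is perfect, so the longest perfect 3' overlap is 3.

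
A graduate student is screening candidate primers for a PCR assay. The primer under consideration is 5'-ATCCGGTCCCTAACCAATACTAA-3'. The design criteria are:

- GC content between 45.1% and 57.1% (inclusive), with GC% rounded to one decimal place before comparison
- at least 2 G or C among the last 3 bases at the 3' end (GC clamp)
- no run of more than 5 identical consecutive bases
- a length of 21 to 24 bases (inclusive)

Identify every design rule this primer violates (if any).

Base counts: A=8, T=5, G=2, C=8 (length 23).
GC content: GC 10/23 = 43.5%, outside 45.1–57.1% ✗
GC clamp: 3' end TAA has 0 G/C, need ≥2 ✗
homopolymer run: longest run = 3 ✓
length: length 23 ✓

Fails: GC content, GC clamp.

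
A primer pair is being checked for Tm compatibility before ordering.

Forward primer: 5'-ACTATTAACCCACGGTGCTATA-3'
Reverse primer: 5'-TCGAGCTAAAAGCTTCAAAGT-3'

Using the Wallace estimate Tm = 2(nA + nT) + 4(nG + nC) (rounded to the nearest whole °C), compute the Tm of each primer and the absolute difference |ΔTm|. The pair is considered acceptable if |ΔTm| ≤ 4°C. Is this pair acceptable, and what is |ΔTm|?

|ΔTm| = 4°C; the pair is acceptable.

Forward: A=7 T=6 G=3 C=6 → Tm = 2·13 + 4·9 = 62°C.
Reverse: A=8 T=5 G=4 C=4 → Tm = 2·13 + 4·8 = 58°C.
|ΔTm| = |62 − 58| = 4°C, ≤ 4°C.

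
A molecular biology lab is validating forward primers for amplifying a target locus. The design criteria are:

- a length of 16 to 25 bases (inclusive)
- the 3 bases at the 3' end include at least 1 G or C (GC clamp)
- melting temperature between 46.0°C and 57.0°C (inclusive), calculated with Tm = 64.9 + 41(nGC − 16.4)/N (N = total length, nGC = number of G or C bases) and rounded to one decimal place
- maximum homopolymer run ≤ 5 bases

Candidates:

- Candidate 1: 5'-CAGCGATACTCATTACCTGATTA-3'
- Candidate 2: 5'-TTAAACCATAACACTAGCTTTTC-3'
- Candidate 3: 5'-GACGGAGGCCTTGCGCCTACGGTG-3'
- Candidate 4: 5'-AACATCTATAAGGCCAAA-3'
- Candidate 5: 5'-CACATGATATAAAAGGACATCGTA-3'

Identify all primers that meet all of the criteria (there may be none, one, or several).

Candidate 1 (23 nt, A=7 T=7 G=3 C=6): length 23 ✓; 3' end TTA has 0 G/C, need ≥1 ✗; Tm = 64.9 + 41·(9 − 16.4)/23 = 51.7°C ✓; longest run = 2 ✓ — fails.
Candidate 2 (23 nt, A=8 T=8 G=1 C=6): length 23 ✓; 3' end TTC has 1 G/C ✓; Tm = 64.9 + 41·(7 − 16.4)/23 = 48.1°C ✓; longest run = 4 ✓ — passes.
Candidate 3 (24 nt, A=3 T=4 G=10 C=7): length 24 ✓; 3' end GTG has 2 G/C ✓; Tm = 64.9 + 41·(17 − 16.4)/24 = 65.9°C, outside 46.0–57.0°C ✗; longest run = 2 ✓ — fails.
Candidate 4 (18 nt, A=9 T=3 G=2 C=4): length 18 ✓; 3' end AAA has 0 G/C, need ≥1 ✗; Tm = 64.9 + 41·(6 − 16.4)/18 = 41.2°C, outside 46.0–57.0°C ✗; longest run = 3 ✓ — fails.
Candidate 5 (24 nt, A=11 T=5 G=4 C=4): length 24 ✓; 3' end GTA has 1 G/C ✓; Tm = 64.9 + 41·(8 − 16.4)/24 = 50.6°C ✓; longest run = 4 ✓ — passes.

Candidate 2 and Candidate 5.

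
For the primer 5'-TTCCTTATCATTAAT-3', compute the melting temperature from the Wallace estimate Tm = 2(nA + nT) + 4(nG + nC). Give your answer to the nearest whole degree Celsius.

Base counts: A=4, T=8, G=0, C=3 (length 15).
Tm = 2·(4+8) + 4·(0+3) = 2·12 + 4·3 = 24 + 12 = 36°C.

36°C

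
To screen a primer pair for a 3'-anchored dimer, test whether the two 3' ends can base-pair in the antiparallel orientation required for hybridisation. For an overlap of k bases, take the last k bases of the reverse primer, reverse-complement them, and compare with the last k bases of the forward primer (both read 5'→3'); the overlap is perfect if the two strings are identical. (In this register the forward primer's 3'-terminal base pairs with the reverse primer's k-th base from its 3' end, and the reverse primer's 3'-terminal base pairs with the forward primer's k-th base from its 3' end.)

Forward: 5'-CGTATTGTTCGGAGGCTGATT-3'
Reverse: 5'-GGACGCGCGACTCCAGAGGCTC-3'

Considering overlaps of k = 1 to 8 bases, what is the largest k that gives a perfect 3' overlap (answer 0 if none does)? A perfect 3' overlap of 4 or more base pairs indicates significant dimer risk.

Longest perfect overlap: 0 complementary base pairs; below the dimer-risk threshold (threshold 4).

Last 8 bases (5'→3') — forward …GGCTGATT, reverse …AGAGGCTC.
Reverse complement of the reverse primer's last 8 bases: GAGCCTCT; its first k bases are the reverse complement of the reverse primer's last k bases, so a perfect k-base overlap needs the forward primer's last k bases to equal them.
Comparing (forward last k vs required): k=1: T vs G ✗; k=2: TT vs GA ✗; k=3: ATT vs GAG ✗; k=4: GATT vs GAGC ✗; k=5: TGATT vs GAGCC ✗; k=6: CTGATT vs GAGCCT ✗; k=7: GCTGATT vs GAGCCTC ✗; k=8: GGCTGATT vs GAGCCTCT ✗.
No overlap length from 1 to 8 is perfect, so the longest perfect 3' overlap is 0.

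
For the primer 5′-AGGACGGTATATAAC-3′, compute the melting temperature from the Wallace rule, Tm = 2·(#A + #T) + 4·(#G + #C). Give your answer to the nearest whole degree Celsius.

Base counts: A=6, T=3, G=4, C=2 (length 15).
Tm = 2·(6+3) + 4·(4+2) = 2·9 + 4·6 = 18 + 24 = 42°C.

42°C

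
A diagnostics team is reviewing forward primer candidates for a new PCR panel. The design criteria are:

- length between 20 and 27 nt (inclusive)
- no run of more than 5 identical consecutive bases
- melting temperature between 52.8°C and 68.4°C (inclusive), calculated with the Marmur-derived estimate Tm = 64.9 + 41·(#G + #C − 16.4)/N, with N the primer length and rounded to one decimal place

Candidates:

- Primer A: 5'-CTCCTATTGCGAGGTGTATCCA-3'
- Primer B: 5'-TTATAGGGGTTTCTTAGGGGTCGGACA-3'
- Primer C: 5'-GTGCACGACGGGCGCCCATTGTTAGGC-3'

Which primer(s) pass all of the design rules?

Primer A (22 nt, A=4 T=7 G=5 C=6): length 22 ✓; longest run = 2 ✓; Tm = 64.9 + 41·(11 − 16.4)/22 = 54.8°C ✓ — passes.
Primer B (27 nt, A=5 T=9 G=10 C=3): length 27 ✓; longest run = 4 ✓; Tm = 64.9 + 41·(13 − 16.4)/27 = 59.7°C ✓ — passes.
Primer C (27 nt, A=4 T=5 G=10 C=8): length 27 ✓; longest run = 3 ✓; Tm = 64.9 + 41·(18 − 16.4)/27 = 67.3°C ✓ — passes.

Primer A, Primer B and Primer C.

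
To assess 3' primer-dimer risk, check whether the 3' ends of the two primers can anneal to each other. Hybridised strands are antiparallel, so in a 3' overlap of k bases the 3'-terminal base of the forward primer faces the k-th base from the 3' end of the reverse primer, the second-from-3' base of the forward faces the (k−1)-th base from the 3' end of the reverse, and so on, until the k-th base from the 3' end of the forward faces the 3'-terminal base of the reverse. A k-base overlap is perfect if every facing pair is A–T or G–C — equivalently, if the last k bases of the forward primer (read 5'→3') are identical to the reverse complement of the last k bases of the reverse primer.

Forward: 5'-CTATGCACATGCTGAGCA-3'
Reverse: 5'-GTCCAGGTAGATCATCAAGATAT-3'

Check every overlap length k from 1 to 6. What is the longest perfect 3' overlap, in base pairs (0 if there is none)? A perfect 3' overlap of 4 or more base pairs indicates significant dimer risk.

Last 6 bases (5'→3') — forward …TGAGCA, reverse …AGATAT.
Reverse complement of the reverse primer's last 6 bases: ATATCT; its first k bases are the reverse complement of the reverse primer's last k bases, so a perfect k-base overlap needs the forward primer's last k bases to equal them.
Comparing (forward last k vs required): k=1: A vs A ✓; k=2: CA vs AT ✗; k=3: GCA vs ATA ✗; k=4: AGCA vs ATAT ✗; k=5: GAGCA vs ATATC ✗; k=6: TGAGCA vs ATATCT ✗.
Only k = 1 is perfect, so the longest perfect 3' overlap is 1.

Longest perfect overlap: 1 complementary base pair; below the dimer-risk threshold (threshold 4).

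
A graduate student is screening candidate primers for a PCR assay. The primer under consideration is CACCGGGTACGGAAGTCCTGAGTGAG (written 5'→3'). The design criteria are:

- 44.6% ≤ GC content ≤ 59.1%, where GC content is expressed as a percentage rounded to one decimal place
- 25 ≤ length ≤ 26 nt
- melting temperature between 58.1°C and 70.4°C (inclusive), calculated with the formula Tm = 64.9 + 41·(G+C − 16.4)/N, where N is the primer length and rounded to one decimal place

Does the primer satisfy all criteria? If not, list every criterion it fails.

Base counts: A=6, T=4, G=10, C=6 (length 26).
GC content: GC 16/26 = 61.5%, outside 44.6–59.1% ✗
length: length 26 ✓
Tm: Tm = 64.9 + 41·(16 − 16.4)/26 = 64.3°C ✓

Fails: GC content.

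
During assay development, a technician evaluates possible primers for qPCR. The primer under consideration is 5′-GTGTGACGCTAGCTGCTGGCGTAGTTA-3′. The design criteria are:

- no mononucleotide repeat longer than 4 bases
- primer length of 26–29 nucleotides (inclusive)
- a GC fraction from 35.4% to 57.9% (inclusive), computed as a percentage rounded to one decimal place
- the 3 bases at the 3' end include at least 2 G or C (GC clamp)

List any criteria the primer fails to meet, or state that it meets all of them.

Base counts: A=4, T=8, G=10, C=5 (length 27).
homopolymer run: longest run = 2 ✓
length: length 27 ✓
GC content: GC 15/27 = 55.6% ✓
GC clamp: 3' end TTA has 0 G/C, need ≥2 ✗

Fails: GC clamp.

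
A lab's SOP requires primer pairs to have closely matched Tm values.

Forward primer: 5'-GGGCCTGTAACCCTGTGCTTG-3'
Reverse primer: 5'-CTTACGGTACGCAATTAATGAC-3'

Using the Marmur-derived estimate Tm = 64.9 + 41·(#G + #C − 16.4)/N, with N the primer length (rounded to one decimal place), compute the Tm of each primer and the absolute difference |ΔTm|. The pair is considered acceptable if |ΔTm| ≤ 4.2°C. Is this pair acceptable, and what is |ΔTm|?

|ΔTm| = 7.2°C; the pair is not acceptable.

Forward: G+C = 13, N = 21 → Tm = 64.9 + 41·(13 − 16.4)/21 = 58.3°C.
Reverse: G+C = 9, N = 22 → Tm = 64.9 + 41·(9 − 16.4)/22 = 51.1°C.
|ΔTm| = |58.3 − 51.1| = 7.2°C, > 4.2°C.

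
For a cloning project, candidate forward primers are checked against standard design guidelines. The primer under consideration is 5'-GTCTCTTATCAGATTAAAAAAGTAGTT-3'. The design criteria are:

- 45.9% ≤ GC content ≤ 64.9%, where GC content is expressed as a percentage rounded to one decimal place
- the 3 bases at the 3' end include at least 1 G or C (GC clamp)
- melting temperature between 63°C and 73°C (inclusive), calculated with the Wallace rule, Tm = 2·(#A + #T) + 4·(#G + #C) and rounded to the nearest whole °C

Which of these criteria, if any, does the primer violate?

Base counts: A=10, T=10, G=4, C=3 (length 27).
GC content: GC 7/27 = 25.9%, outside 45.9–64.9% ✗
GC clamp: 3' end GTT has 1 G/C ✓
Tm: Tm = 2·20 + 4·7 = 68°C ✓

Fails: GC content.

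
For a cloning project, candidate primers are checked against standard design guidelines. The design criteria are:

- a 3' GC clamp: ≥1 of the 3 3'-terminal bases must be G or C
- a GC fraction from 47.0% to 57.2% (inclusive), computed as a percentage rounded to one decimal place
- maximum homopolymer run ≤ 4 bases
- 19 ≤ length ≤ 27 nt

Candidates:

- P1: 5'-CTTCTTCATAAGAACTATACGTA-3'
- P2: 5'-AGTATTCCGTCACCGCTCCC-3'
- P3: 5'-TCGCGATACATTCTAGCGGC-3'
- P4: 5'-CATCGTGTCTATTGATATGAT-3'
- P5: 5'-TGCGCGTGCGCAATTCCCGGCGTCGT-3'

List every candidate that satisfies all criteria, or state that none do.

P1 (23 nt, A=8 T=8 G=2 C=5): 3' end GTA has 1 G/C ✓; GC 7/23 = 30.4%, outside 47.0–57.2% ✗; longest run = 2 ✓; length 23 ✓ — fails.
P2 (20 nt, A=3 T=5 G=3 C=9): 3' end CCC has 3 G/C ✓; GC 12/20 = 60.0%, outside 47.0–57.2% ✗; longest run = 3 ✓; length 20 ✓ — fails.
P3 (20 nt, A=4 T=5 G=5 C=6): 3' end GGC has 3 G/C ✓; GC 11/20 = 55.0% ✓; longest run = 2 ✓; length 20 ✓ — passes.
P4 (21 nt, A=5 T=9 G=4 C=3): 3' end GAT has 1 G/C ✓; GC 7/21 = 33.3%, outside 47.0–57.2% ✗; longest run = 2 ✓; length 21 ✓ — fails.
P5 (26 nt, A=2 T=6 G=9 C=9): 3' end CGT has 2 G/C ✓; GC 18/26 = 69.2%, outside 47.0–57.2% ✗; longest run = 3 ✓; length 26 ✓ — fails.

P3 only.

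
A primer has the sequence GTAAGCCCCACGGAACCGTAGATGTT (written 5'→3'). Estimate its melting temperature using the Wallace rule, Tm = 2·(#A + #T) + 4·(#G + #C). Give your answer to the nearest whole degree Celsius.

80°C

Base counts: A=7, T=5, G=7, C=7 (length 26).
Tm = 2·(7+5) + 4·(7+7) = 2·12 + 4·14 = 24 + 56 = 80°C.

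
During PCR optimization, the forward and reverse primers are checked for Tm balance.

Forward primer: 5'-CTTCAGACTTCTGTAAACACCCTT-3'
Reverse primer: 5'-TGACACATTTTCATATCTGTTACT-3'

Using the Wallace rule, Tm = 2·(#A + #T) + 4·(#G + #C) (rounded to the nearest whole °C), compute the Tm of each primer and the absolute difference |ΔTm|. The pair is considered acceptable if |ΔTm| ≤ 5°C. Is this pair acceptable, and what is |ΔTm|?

|ΔTm| = 6°C; the pair is not acceptable.

Forward: A=6 T=8 G=2 C=8 → Tm = 2·14 + 4·10 = 68°C.
Reverse: A=6 T=11 G=2 C=5 → Tm = 2·17 + 4·7 = 62°C.
|ΔTm| = |68 − 62| = 6°C, > 5°C.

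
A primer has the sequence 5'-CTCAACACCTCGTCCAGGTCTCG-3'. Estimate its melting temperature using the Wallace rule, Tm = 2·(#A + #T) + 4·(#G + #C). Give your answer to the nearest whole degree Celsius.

74°C

Base counts: A=4, T=5, G=4, C=10 (length 23).
Tm = 2·(4+5) + 4·(4+10) = 2·9 + 4·14 = 18 + 56 = 74°C.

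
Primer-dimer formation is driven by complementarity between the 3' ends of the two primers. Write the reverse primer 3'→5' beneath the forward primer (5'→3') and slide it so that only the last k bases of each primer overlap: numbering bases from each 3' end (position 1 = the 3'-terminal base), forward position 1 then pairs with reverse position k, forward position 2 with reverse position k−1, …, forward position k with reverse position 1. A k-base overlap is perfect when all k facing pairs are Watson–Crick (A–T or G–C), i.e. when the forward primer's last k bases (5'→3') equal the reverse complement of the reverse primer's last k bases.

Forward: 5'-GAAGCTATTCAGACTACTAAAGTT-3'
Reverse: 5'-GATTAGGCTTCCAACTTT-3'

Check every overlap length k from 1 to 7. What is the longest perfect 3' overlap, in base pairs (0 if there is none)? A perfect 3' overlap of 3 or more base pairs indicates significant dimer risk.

Last 7 bases (5'→3') — forward …TAAAGTT, reverse …CAACTTT.
Reverse complement of the reverse primer's last 7 bases: AAAGTTG; its first k bases are the reverse complement of the reverse primer's last k bases, so a perfect k-base overlap needs the forward primer's last k bases to equal them.
Comparing (forward last k vs required): k=1: T vs A ✗; k=2: TT vs AA ✗; k=3: GTT vs AAA ✗; k=4: AGTT vs AAAG ✗; k=5: AAGTT vs AAAGT ✗; k=6: AAAGTT vs AAAGTT ✓; k=7: TAAAGTT vs AAAGTTG ✗.
Only k = 6 is perfect, so the longest perfect 3' overlap is 6.

Longest perfect overlap: 6 complementary base pairs; significant dimer risk (threshold 3).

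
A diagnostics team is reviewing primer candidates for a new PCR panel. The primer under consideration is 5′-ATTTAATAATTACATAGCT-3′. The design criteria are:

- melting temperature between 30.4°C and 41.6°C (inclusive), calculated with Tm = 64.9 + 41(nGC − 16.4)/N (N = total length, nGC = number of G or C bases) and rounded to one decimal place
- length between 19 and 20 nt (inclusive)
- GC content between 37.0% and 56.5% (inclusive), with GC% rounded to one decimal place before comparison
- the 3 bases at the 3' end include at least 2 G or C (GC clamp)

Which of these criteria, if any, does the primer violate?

Fails: GC content.

Base counts: A=8, T=8, G=1, C=2 (length 19).
Tm: Tm = 64.9 + 41·(3 − 16.4)/19 = 36.0°C ✓
length: length 19 ✓
GC content: GC 3/19 = 15.8%, outside 37.0–56.5% ✗
GC clamp: 3' end GCT has 2 G/C ✓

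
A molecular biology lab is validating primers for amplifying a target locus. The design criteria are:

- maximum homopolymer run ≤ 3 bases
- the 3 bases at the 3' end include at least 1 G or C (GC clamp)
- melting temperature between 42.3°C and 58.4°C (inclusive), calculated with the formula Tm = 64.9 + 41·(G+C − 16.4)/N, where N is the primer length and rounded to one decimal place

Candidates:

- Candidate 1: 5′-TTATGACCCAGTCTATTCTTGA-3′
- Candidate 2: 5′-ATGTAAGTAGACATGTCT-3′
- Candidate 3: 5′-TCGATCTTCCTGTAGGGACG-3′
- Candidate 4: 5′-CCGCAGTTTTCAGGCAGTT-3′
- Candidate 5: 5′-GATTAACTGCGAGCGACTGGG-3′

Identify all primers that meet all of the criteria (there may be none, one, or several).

Candidate 1 (22 nt, A=5 T=9 G=3 C=5): longest run = 3 ✓; 3' end TGA has 1 G/C ✓; Tm = 64.9 + 41·(8 − 16.4)/22 = 49.2°C ✓ — passes.
Candidate 2 (18 nt, A=6 T=6 G=4 C=2): longest run = 2 ✓; 3' end TCT has 1 G/C ✓; Tm = 64.9 + 41·(6 − 16.4)/18 = 41.2°C, outside 42.3–58.4°C ✗ — fails.
Candidate 3 (20 nt, A=3 T=6 G=6 C=5): longest run = 3 ✓; 3' end ACG has 2 G/C ✓; Tm = 64.9 + 41·(11 − 16.4)/20 = 53.8°C ✓ — passes.
Candidate 4 (19 nt, A=3 T=6 G=5 C=5): longest run = 4, exceeds 3 ✗; 3' end GTT has 1 G/C ✓; Tm = 64.9 + 41·(10 − 16.4)/19 = 51.1°C ✓ — fails.
Candidate 5 (21 nt, A=5 T=4 G=8 C=4): longest run = 3 ✓; 3' end GGG has 3 G/C ✓; Tm = 64.9 + 41·(12 − 16.4)/21 = 56.3°C ✓ — passes.

Candidate 1, Candidate 3 and Candidate 5.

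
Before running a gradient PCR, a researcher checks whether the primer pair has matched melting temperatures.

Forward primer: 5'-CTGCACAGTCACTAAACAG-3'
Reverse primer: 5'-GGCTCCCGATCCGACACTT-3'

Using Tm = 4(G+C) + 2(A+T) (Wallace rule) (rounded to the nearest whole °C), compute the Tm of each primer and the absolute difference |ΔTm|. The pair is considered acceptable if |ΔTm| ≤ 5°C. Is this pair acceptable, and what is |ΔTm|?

Forward: A=7 T=3 G=3 C=6 → Tm = 2·10 + 4·9 = 56°C.
Reverse: A=3 T=4 G=4 C=8 → Tm = 2·7 + 4·12 = 62°C.
|ΔTm| = |56 − 62| = 6°C, > 5°C.

|ΔTm| = 6°C; the pair is not acceptable.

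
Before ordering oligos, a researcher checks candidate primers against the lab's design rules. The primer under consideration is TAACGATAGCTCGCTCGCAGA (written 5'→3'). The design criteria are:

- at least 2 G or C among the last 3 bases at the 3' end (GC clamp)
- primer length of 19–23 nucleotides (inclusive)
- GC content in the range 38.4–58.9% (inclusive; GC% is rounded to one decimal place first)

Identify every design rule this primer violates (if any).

Base counts: A=6, T=4, G=5, C=6 (length 21).
GC clamp: 3' end AGA has 1 G/C, need ≥2 ✗
length: length 21 ✓
GC content: GC 11/21 = 52.4% ✓

Fails: GC clamp.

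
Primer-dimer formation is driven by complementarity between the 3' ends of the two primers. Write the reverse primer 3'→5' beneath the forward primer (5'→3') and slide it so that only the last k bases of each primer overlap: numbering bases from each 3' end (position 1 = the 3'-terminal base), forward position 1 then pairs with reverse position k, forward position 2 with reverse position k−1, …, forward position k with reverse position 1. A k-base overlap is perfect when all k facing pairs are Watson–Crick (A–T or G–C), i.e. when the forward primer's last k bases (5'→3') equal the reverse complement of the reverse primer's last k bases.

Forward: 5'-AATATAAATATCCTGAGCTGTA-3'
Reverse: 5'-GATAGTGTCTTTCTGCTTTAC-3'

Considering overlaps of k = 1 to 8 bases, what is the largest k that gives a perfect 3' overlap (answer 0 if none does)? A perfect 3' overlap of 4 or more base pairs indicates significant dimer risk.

Last 8 bases (5'→3') — forward …GAGCTGTA, reverse …TGCTTTAC.
Reverse complement of the reverse primer's last 8 bases: GTAAAGCA; its first k bases are the reverse complement of the reverse primer's last k bases, so a perfect k-base overlap needs the forward primer's last k bases to equal them.
Comparing (forward last k vs required): k=1: A vs G ✗; k=2: TA vs GT ✗; k=3: GTA vs GTA ✓; k=4: TGTA vs GTAA ✗; k=5: CTGTA vs GTAAA ✗; k=6: GCTGTA vs GTAAAG ✗; k=7: AGCTGTA vs GTAAAGC ✗; k=8: GAGCTGTA vs GTAAAGCA ✗.
Only k = 3 is perfect, so the longest perfect 3' overlap is 3.

Longest perfect overlap: 3 complementary base pairs; below the dimer-risk threshold (threshold 4).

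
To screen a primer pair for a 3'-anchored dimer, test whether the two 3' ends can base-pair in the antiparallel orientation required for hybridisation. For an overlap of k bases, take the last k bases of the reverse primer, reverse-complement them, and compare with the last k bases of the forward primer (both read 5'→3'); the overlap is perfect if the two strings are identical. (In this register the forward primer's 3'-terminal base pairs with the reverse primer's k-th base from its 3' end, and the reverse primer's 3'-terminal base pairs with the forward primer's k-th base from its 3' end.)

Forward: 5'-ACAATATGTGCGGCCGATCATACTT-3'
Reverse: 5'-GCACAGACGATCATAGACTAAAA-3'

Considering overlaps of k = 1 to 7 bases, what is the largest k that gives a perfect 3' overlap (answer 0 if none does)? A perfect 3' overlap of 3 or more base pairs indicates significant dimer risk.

Last 7 bases (5'→3') — forward …CATACTT, reverse …ACTAAAA.
Reverse complement of the reverse primer's last 7 bases: TTTTAGT; its first k bases are the reverse complement of the reverse primer's last k bases, so a perfect k-base overlap needs the forward primer's last k bases to equal them.
Comparing (forward last k vs required): k=1: T vs T ✓; k=2: TT vs TT ✓; k=3: CTT vs TTT ✗; k=4: ACTT vs TTTT ✗; k=5: TACTT vs TTTTA ✗; k=6: ATACTT vs TTTTAG ✗; k=7: CATACTT vs TTTTAGT ✗.
Perfect overlaps at k = 1, 2; the largest is 2.

Longest perfect overlap: 2 complementary base pairs; below the dimer-risk threshold (threshold 3).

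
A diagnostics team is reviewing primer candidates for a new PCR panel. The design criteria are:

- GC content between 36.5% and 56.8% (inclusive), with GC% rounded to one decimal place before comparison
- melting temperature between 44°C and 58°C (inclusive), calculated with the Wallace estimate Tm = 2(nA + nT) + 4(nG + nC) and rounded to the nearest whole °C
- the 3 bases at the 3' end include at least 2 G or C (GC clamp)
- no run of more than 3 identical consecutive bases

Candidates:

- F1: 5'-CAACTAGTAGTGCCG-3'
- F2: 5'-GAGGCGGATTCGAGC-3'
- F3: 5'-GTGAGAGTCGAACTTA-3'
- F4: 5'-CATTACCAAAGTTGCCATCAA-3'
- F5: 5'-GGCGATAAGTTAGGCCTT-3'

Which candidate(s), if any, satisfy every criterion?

F1 only.

F1 (15 nt, A=4 T=3 G=4 C=4): GC 8/15 = 53.3% ✓; Tm = 2·7 + 4·8 = 46°C ✓; 3' end CCG has 3 G/C ✓; longest run = 2 ✓ — passes.
F2 (15 nt, A=3 T=2 G=7 C=3): GC 10/15 = 66.7%, outside 36.5–56.8% ✗; Tm = 2·5 + 4·10 = 50°C ✓; 3' end AGC has 2 G/C ✓; longest run = 2 ✓ — fails.
F3 (16 nt, A=5 T=4 G=5 C=2): GC 7/16 = 43.8% ✓; Tm = 2·9 + 4·7 = 46°C ✓; 3' end TTA has 0 G/C, need ≥2 ✗; longest run = 2 ✓ — fails.
F4 (21 nt, A=8 T=5 G=2 C=6): GC 8/21 = 38.1% ✓; Tm = 2·13 + 4·8 = 58°C ✓; 3' end CAA has 1 G/C, need ≥2 ✗; longest run = 3 ✓ — fails.
F5 (18 nt, A=4 T=5 G=6 C=3): GC 9/18 = 50.0% ✓; Tm = 2·9 + 4·9 = 54°C ✓; 3' end CTT has 1 G/C, need ≥2 ✗; longest run = 2 ✓ — fails.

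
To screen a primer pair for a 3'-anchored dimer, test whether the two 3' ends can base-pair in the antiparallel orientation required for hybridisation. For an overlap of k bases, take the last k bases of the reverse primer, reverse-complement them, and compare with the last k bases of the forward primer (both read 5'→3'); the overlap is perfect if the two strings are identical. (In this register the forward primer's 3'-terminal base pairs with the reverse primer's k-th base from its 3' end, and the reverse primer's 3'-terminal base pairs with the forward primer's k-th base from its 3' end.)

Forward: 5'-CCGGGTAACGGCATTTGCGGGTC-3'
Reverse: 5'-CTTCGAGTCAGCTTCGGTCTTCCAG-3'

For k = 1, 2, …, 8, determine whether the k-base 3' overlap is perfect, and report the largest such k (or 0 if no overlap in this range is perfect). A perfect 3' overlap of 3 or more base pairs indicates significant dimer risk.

Last 8 bases (5'→3') — forward …TGCGGGTC, reverse …TCTTCCAG.
Reverse complement of the reverse primer's last 8 bases: CTGGAAGA; its first k bases are the reverse complement of the reverse primer's last k bases, so a perfect k-base overlap needs the forward primer's last k bases to equal them.
Comparing (forward last k vs required): k=1: C vs C ✓; k=2: TC vs CT ✗; k=3: GTC vs CTG ✗; k=4: GGTC vs CTGG ✗; k=5: GGGTC vs CTGGA ✗; k=6: CGGGTC vs CTGGAA ✗; k=7: GCGGGTC vs CTGGAAG ✗; k=8: TGCGGGTC vs CTGGAAGA ✗.
Only k = 1 is perfect, so the longest perfect 3' overlap is 1.

Longest perfect overlap: 1 complementary base pair; below the dimer-risk threshold (threshold 3).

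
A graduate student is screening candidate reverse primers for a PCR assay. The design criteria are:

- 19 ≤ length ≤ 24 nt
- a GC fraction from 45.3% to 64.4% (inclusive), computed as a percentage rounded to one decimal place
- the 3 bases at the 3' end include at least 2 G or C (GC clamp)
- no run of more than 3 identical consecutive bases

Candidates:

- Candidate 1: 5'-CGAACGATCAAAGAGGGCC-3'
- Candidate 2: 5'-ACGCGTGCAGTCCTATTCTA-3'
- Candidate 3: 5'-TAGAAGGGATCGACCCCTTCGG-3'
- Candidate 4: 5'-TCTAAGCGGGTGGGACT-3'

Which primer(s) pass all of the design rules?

Candidate 1 (19 nt, A=7 T=1 G=6 C=5): length 19 ✓; GC 11/19 = 57.9% ✓; 3' end GCC has 3 G/C ✓; longest run = 3 ✓ — passes.
Candidate 2 (20 nt, A=4 T=6 G=4 C=6): length 20 ✓; GC 10/20 = 50.0% ✓; 3' end CTA has 1 G/C, need ≥2 ✗; longest run = 2 ✓ — fails.
Candidate 3 (22 nt, A=5 T=4 G=7 C=6): length 22 ✓; GC 13/22 = 59.1% ✓; 3' end CGG has 3 G/C ✓; longest run = 4, exceeds 3 ✗ — fails.
Candidate 4 (17 nt, A=3 T=4 G=7 C=3): length 17, outside 19–24 ✗; GC 10/17 = 58.8% ✓; 3' end ACT has 1 G/C, need ≥2 ✗; longest run = 3 ✓ — fails.

Candidate 1 only.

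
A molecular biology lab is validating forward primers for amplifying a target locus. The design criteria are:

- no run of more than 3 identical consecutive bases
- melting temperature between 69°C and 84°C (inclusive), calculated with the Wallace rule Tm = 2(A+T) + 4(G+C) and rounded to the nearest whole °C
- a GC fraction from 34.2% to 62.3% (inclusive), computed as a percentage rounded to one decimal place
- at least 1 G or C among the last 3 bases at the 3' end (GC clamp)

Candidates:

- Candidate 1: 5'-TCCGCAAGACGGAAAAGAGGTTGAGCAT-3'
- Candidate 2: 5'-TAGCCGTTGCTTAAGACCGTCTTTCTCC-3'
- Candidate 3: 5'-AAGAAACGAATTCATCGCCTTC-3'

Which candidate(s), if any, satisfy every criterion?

Candidate 2 only.

Candidate 1 (28 nt, A=10 T=4 G=9 C=5): longest run = 4, exceeds 3 ✗; Tm = 2·14 + 4·14 = 84°C ✓; GC 14/28 = 50.0% ✓; 3' end CAT has 1 G/C ✓ — fails.
Candidate 2 (28 nt, A=4 T=10 G=5 C=9): longest run = 3 ✓; Tm = 2·14 + 4·14 = 84°C ✓; GC 14/28 = 50.0% ✓; 3' end TCC has 2 G/C ✓ — passes.
Candidate 3 (22 nt, A=8 T=5 G=3 C=6): longest run = 3 ✓; Tm = 2·13 + 4·9 = 62°C, outside 69–84°C ✗; GC 9/22 = 40.9% ✓; 3' end TTC has 1 G/C ✓ — fails.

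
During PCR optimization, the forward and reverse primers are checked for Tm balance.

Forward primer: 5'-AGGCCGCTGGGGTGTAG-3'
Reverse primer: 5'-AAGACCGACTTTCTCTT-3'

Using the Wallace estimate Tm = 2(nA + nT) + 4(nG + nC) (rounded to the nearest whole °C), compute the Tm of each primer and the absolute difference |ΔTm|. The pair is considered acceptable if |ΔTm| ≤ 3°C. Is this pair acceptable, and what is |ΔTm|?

Forward: A=2 T=3 G=9 C=3 → Tm = 2·5 + 4·12 = 58°C.
Reverse: A=4 T=6 G=2 C=5 → Tm = 2·10 + 4·7 = 48°C.
|ΔTm| = |58 − 48| = 10°C, > 3°C.

|ΔTm| = 10°C; the pair is not acceptable.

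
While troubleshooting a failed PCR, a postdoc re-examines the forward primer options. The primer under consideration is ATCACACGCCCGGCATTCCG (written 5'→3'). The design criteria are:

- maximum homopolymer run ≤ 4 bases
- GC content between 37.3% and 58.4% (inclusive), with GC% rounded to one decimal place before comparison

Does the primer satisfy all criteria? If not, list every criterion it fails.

Base counts: A=4, T=3, G=4, C=9 (length 20).
homopolymer run: longest run = 3 ✓
GC content: GC 13/20 = 65.0%, outside 37.3–58.4% ✗

Fails: GC content.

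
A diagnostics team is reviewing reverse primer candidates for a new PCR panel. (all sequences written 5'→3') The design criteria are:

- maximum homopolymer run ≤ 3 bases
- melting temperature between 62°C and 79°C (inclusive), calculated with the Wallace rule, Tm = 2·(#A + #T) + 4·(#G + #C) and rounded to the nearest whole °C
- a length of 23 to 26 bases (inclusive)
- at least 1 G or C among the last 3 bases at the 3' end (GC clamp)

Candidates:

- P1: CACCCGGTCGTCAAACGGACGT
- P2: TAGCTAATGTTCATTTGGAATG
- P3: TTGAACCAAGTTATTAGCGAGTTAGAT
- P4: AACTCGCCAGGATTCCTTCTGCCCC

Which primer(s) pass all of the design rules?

P1 (22 nt, A=5 T=3 G=6 C=8): longest run = 3 ✓; Tm = 2·8 + 4·14 = 72°C ✓; length 22, outside 23–26 ✗; 3' end CGT has 2 G/C ✓ — fails.
P2 (22 nt, A=6 T=9 G=5 C=2): longest run = 3 ✓; Tm = 2·15 + 4·7 = 58°C, outside 62–79°C ✗; length 22, outside 23–26 ✗; 3' end ATG has 1 G/C ✓ — fails.
P3 (27 nt, A=9 T=9 G=6 C=3): longest run = 2 ✓; Tm = 2·18 + 4·9 = 72°C ✓; length 27, outside 23–26 ✗; 3' end GAT has 1 G/C ✓ — fails.
P4 (25 nt, A=4 T=6 G=4 C=11): longest run = 4, exceeds 3 ✗; Tm = 2·10 + 4·15 = 80°C, outside 62–79°C ✗; length 25 ✓; 3' end CCC has 3 G/C ✓ — fails.

None of the candidates satisfy all criteria.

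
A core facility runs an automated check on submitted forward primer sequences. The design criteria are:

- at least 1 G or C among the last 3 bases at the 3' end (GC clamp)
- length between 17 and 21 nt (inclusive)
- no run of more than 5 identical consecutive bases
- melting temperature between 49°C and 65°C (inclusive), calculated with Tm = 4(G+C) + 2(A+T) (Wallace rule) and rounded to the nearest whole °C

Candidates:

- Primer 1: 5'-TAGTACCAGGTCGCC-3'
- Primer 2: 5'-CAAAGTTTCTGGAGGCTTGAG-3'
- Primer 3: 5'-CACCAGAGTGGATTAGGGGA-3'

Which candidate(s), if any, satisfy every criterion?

Primer 2 and Primer 3.

Primer 1 (15 nt, A=3 T=3 G=4 C=5): 3' end GCC has 3 G/C ✓; length 15, outside 17–21 ✗; longest run = 2 ✓; Tm = 2·6 + 4·9 = 48°C, outside 49–65°C ✗ — fails.
Primer 2 (21 nt, A=5 T=6 G=7 C=3): 3' end GAG has 2 G/C ✓; length 21 ✓; longest run = 3 ✓; Tm = 2·11 + 4·10 = 62°C ✓ — passes.
Primer 3 (20 nt, A=6 T=3 G=8 C=3): 3' end GGA has 2 G/C ✓; length 20 ✓; longest run = 4 ✓; Tm = 2·9 + 4·11 = 62°C ✓ — passes.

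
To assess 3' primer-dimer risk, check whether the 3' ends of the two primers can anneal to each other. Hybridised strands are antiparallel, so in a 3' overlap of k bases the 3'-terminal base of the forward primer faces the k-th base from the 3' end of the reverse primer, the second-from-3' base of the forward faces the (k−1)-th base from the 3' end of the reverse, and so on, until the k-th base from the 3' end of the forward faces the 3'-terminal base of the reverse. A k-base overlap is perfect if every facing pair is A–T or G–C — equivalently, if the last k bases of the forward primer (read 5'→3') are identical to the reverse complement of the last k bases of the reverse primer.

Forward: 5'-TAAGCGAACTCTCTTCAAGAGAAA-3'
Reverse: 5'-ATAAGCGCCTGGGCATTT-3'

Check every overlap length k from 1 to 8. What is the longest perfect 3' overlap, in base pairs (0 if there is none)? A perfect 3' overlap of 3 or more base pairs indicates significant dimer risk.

Longest perfect overlap: 3 complementary base pairs; significant dimer risk (threshold 3).

Last 8 bases (5'→3') — forward …AAGAGAAA, reverse …GGGCATTT.
Reverse complement of the reverse primer's last 8 bases: AAATGCCC; its first k bases are the reverse complement of the reverse primer's last k bases, so a perfect k-base overlap needs the forward primer's last k bases to equal them.
Comparing (forward last k vs required): k=1: A vs A ✓; k=2: AA vs AA ✓; k=3: AAA vs AAA ✓; k=4: GAAA vs AAAT ✗; k=5: AGAAA vs AAATG ✗; k=6: GAGAAA vs AAATGC ✗; k=7: AGAGAAA vs AAATGCC ✗; k=8: AAGAGAAA vs AAATGCCC ✗.
Perfect overlaps at k = 1, 2, 3; the largest is 3.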